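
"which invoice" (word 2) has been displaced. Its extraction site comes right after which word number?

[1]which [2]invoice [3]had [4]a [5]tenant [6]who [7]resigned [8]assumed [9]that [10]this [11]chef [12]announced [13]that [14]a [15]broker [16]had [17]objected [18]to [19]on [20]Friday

The displaced element is "which invoice" (word 2).
It is linked across 2 clause boundaries (that → that).
It functions as the object of the preposition "to" of "objected", so the gap sits immediately after word 18 ("to").
Base order: A tenant who resigned had assumed that this chef announced that a broker had objected to which invoice on Friday.

18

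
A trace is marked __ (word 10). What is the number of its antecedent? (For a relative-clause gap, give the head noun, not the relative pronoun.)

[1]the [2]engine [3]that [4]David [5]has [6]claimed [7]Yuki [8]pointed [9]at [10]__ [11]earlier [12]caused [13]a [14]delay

2

The gap at 10 is the prepositional object of "pointed", inside a relative clause.
The relative pronoun is "that" (word 3); it is bound by the head noun immediately before it.
Its filler is the head noun "engine", at word 2.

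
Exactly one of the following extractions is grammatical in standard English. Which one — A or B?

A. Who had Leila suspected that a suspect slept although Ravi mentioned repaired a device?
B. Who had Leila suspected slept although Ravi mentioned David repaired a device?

B

In A, the wh-phrase is extracted from inside an adjunct island (introduced by "although"), which blocks movement.
In B, the extraction path crosses only that-complement boundaries, which are transparent.
So B is grammatical.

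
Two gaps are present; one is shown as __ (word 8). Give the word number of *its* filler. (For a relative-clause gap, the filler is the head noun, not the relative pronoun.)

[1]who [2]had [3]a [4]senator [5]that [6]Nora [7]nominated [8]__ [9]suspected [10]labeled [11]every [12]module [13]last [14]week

The marked gap is inside the relative clause, the direct object of "nominated".
Its filler is the head noun "senator" (via "that"), at word 4.
(The other dependency links word 1 to a gap after word 9.)

4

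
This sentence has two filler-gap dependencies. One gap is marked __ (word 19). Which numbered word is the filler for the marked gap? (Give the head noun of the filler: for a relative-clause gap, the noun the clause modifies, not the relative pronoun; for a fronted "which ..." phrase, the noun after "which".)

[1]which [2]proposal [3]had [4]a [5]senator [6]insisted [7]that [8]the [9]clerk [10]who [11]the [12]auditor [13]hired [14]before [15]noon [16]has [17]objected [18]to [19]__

The marked gap is the object of the preposition "to" of "objected".
Its filler is the fronted wh-phrase "which proposal", at word 2.
(The other dependency links word 9 to a gap after word 13.)

2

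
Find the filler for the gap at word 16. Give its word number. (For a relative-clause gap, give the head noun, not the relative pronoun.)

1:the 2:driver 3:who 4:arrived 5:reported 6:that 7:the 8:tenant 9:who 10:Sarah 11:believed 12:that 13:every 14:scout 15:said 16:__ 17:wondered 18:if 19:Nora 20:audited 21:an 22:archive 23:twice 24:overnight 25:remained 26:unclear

8

The gap at 16 is the subject of "wondered", inside a relative clause.
The relative pronoun is "who" (word 9); it is bound by the head noun immediately before it.
Its filler is the head noun "tenant", at word 8.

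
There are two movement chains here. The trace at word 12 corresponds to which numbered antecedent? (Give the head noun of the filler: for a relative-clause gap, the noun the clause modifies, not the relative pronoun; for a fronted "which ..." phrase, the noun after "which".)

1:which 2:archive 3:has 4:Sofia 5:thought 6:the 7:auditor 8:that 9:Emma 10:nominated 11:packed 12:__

The marked gap is the direct object of "packed".
Its filler is the fronted wh-phrase "which archive", at word 2.
(The other dependency links word 7 to a gap after word 10.)

2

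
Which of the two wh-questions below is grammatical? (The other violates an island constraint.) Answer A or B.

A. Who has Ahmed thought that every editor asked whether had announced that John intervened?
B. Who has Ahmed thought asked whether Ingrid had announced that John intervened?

B

In A, the wh-phrase is extracted from inside a wh-island (introduced by "whether"), which blocks movement.
In B, the extraction path crosses only that-complement boundaries, which are transparent.
So B is grammatical.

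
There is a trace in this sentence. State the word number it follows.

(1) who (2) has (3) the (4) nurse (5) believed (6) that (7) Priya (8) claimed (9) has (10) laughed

The displaced element is "who" (word 1).
It is linked across 2 clause boundaries (that → Ø).
It functions as the subject of "laughed", so the gap sits immediately after word 8 ("claimed").
Base order: The nurse has believed that Priya claimed that who has laughed.

8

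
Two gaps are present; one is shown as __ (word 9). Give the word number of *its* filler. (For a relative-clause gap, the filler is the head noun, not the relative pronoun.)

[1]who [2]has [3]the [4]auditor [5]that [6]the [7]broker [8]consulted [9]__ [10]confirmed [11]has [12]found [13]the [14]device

4

The marked gap is inside the relative clause, the direct object of "consulted".
Its filler is the head noun "auditor" (via "that"), at word 4.
(The other dependency links word 1 to a gap after word 10.)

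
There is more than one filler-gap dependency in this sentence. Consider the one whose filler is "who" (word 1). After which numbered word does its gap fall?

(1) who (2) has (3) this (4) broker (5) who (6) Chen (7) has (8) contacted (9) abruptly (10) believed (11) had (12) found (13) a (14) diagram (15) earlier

10

The displaced element is "who" (word 1).
It is linked across 1 clause boundary (Ø).
It functions as the subject of "found", so the gap sits immediately after word 10 ("believed").
Base order: This broker who Chen has contacted abruptly has believed who had found a diagram earlier.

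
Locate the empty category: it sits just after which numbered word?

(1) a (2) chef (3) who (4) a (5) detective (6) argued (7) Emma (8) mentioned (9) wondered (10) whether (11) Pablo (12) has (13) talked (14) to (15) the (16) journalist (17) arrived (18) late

The displaced element is "a chef" (word 2).
It is linked across 2 clause boundaries (Ø → Ø).
It functions as the subject of "wondered", so the gap sits immediately after word 8 ("mentioned").
Base order: A detective argued Emma mentioned that a chef wondered whether Pablo has talked to the journalist.

8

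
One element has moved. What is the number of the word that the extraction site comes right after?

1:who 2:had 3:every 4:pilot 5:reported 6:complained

The displaced element is "who" (word 1).
It is linked across 1 clause boundary (Ø).
It functions as the subject of "complained", so the gap sits immediately after word 5 ("reported").
Base order: Every pilot had reported that who complained.

5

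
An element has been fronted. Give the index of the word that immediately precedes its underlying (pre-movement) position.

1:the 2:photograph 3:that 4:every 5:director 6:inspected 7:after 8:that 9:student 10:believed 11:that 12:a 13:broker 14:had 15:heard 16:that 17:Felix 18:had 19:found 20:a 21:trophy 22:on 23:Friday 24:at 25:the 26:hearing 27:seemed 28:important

The displaced element is "the photograph" (word 2).
It functions as the direct object of "inspected", so the gap sits immediately after word 6 ("inspected").
Base order: Every director inspected the photograph after that student believed that a broker had heard that Felix had found a trophy on Friday at the hearing.

6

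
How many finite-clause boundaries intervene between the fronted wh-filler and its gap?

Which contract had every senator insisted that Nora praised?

1

"which contract" is extracted from the object of "praised".
Boundaries crossed, outermost first: [that] — 1 in total.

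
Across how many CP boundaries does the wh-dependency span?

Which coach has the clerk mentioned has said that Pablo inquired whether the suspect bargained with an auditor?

"which coach" is extracted from the subject of "said".
Boundaries crossed, outermost first: [Ø] — 1 in total.

1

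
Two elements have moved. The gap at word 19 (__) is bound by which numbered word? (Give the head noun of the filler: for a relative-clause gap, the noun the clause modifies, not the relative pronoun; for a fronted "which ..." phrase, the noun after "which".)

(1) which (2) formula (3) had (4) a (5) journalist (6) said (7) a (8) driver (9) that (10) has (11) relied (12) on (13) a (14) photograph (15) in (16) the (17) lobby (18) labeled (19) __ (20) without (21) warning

The marked gap is the direct object of "labeled".
Its filler is the fronted wh-phrase "which formula", at word 2.
(The other dependency links word 8 to a gap after word 9.)

2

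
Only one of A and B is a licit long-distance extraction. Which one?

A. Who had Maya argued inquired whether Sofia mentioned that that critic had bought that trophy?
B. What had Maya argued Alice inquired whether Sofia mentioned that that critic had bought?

In B, the wh-phrase is extracted from inside a wh-island (introduced by "whether"), which blocks movement.
In A, the extraction path crosses only that-complement boundaries, which are transparent.
So A is grammatical.

A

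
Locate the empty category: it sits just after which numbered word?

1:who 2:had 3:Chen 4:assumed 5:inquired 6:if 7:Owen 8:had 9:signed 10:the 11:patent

4

The displaced element is "who" (word 1).
It is linked across 1 clause boundary (Ø).
It functions as the subject of "inquired", so the gap sits immediately after word 4 ("assumed").
Base order: Chen had assumed who inquired if Owen had signed the patent.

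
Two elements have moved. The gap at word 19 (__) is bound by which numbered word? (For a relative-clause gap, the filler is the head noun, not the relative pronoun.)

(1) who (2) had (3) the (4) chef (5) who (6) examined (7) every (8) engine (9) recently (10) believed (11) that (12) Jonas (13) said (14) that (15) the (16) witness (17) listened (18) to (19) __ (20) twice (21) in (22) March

1

The marked gap is the object of the preposition "to" of "listened".
Its filler is the fronted wh-phrase "who", at word 1.
(The other dependency links word 4 to a gap after word 5.)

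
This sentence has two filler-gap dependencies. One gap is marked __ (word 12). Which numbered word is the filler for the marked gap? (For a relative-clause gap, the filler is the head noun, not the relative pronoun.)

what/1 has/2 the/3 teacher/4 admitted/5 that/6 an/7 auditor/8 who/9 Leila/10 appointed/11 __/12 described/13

8

The marked gap is inside the relative clause, the direct object of "appointed".
Its filler is the head noun "auditor" (via "who"), at word 8.
(The other dependency links word 1 to a gap after word 13.)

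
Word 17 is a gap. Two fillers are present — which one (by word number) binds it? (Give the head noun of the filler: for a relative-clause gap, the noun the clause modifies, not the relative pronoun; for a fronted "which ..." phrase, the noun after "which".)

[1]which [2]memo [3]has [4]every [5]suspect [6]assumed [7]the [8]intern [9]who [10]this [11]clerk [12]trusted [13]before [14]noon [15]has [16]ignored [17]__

2

The marked gap is the direct object of "ignored".
Its filler is the fronted wh-phrase "which memo", at word 2.
(The other dependency links word 8 to a gap after word 12.)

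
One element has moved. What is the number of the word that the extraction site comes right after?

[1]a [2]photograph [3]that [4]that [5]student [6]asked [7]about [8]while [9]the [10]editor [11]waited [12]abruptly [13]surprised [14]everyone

The displaced element is "a photograph" (word 2).
It functions as the object of the preposition "about" of "asked", so the gap sits immediately after word 7 ("about").
Base order: That student asked about a photograph while the editor waited abruptly.

7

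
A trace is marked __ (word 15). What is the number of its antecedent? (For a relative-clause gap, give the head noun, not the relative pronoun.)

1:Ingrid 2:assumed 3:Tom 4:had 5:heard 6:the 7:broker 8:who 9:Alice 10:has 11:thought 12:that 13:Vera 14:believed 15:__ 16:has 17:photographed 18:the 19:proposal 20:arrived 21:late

The gap at 15 is the subject of "photographed", inside a relative clause.
The relative pronoun is "who" (word 8); it is bound by the head noun immediately before it.
Its filler is the head noun "broker", at word 7.

7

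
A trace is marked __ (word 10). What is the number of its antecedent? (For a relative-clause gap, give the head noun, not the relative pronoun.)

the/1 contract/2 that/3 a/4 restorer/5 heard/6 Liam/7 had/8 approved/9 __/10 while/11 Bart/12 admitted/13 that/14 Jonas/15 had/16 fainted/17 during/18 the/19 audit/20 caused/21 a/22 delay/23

2

The gap at 10 is the object of "approved", inside a relative clause.
The relative pronoun is "that" (word 3); it is bound by the head noun immediately before it.
Its filler is the head noun "contract", at word 2.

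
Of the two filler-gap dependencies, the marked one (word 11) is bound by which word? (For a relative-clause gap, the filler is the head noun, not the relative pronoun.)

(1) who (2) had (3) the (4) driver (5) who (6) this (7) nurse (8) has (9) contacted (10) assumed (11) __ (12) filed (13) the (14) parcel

1

The marked gap is the subject of "filed".
Its filler is the fronted wh-phrase "who", at word 1.
(The other dependency links word 4 to a gap after word 9.)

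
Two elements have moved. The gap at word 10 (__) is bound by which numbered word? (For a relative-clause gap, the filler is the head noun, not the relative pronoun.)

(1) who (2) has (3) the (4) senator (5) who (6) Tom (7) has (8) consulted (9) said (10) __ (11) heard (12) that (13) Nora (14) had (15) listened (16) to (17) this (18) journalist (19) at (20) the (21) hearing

1

The marked gap is the subject of "heard".
Its filler is the fronted wh-phrase "who", at word 1.
(The other dependency links word 4 to a gap after word 8.)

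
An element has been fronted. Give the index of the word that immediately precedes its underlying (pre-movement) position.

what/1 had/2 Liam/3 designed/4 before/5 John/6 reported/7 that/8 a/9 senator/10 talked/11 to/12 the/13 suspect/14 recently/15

4

The displaced element is "what" (word 1).
It functions as the direct object of "designed", so the gap sits immediately after word 4 ("designed").
Base order: Liam had designed what before John reported that a senator talked to the suspect recently.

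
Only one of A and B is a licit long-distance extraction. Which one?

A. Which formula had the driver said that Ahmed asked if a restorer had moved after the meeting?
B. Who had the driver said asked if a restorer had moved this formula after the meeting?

B

In A, the wh-phrase is extracted from inside a wh-island (introduced by "if"), which blocks movement.
In B, the extraction path crosses only that-complement boundaries, which are transparent.
So B is grammatical.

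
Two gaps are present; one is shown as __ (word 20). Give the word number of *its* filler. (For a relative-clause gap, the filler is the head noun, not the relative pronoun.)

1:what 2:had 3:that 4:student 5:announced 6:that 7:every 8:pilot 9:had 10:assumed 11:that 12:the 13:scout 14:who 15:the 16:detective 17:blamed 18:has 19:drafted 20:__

The marked gap is the direct object of "drafted".
Its filler is the fronted wh-phrase "what", at word 1.
(The other dependency links word 13 to a gap after word 17.)

1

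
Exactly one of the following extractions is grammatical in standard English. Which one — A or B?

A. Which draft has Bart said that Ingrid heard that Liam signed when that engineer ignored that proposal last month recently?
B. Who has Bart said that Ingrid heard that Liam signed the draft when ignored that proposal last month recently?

In B, the wh-phrase is extracted from inside an adjunct island (introduced by "when"), which blocks movement.
In A, the extraction path crosses only that-complement boundaries, which are transparent.
So A is grammatical.

A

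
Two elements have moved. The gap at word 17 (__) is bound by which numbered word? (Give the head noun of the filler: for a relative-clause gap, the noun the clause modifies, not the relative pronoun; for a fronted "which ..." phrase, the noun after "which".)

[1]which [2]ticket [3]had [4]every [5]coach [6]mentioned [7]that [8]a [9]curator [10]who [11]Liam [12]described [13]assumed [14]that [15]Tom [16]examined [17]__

The marked gap is the direct object of "examined".
Its filler is the fronted wh-phrase "which ticket", at word 2.
(The other dependency links word 9 to a gap after word 12.)

2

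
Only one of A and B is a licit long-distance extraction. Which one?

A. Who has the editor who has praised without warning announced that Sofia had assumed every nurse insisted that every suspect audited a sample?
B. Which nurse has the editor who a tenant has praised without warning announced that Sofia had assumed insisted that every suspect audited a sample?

B

In A, the wh-phrase is extracted from inside a complex-NP island (relative clause) (introduced by "who"), which blocks movement.
In B, the extraction path crosses only that-complement boundaries, which are transparent.
So B is grammatical.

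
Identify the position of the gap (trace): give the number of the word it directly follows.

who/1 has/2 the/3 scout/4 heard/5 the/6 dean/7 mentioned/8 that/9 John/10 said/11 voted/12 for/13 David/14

11

The displaced element is "who" (word 1).
It is linked across 3 clause boundaries (Ø → that → Ø).
It functions as the subject of "voted", so the gap sits immediately after word 11 ("said").
Base order: The scout has heard the dean mentioned that John said that who voted for David.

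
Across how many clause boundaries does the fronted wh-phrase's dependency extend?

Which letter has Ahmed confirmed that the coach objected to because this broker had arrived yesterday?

"which letter" is extracted from the PP object of "objected".
Boundaries crossed, outermost first: [that] — 1 in total.

1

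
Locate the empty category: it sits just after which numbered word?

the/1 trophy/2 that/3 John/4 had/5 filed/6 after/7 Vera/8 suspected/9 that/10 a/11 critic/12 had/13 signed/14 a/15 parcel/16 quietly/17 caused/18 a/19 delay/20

6

The displaced element is "the trophy" (word 2).
It functions as the direct object of "filed", so the gap sits immediately after word 6 ("filed").
Base order: John had filed the trophy after Vera suspected that a critic had signed a parcel quietly.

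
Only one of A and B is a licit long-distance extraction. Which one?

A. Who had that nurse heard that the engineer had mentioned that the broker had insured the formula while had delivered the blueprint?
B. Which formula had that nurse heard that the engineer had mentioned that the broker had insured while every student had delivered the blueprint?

B

In A, the wh-phrase is extracted from inside an adjunct island (introduced by "while"), which blocks movement.
In B, the extraction path crosses only that-complement boundaries, which are transparent.
So B is grammatical.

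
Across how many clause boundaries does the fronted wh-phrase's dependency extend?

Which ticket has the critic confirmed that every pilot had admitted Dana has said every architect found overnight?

"which ticket" is extracted from the object of "found".
Boundaries crossed, outermost first: [that], [Ø], [Ø] — 3 in total.

3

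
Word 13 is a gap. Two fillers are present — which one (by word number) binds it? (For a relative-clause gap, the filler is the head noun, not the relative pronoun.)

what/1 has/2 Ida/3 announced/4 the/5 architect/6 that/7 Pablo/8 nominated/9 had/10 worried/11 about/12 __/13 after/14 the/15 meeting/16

The marked gap is the object of the preposition "about" of "worried".
Its filler is the fronted wh-phrase "what", at word 1.
(The other dependency links word 6 to a gap after word 9.)

1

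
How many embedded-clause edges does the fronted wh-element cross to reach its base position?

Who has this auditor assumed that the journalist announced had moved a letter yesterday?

2

"who" is extracted from the subject of "moved".
Boundaries crossed, outermost first: [that], [Ø] — 2 in total.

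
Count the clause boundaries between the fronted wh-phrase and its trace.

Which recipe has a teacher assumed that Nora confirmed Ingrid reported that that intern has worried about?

3

"which recipe" is extracted from the PP object of "worried".
Boundaries crossed, outermost first: [that], [Ø], [that] — 3 in total.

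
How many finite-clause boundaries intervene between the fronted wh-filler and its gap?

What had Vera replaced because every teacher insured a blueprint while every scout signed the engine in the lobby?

0

"what" originates inside the matrix clause — no clause boundary is crossed.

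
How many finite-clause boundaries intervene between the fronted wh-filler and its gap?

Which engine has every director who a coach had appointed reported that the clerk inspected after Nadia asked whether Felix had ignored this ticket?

"which engine" is extracted from the object of "inspected".
Boundaries crossed, outermost first: [that] — 1 in total.

1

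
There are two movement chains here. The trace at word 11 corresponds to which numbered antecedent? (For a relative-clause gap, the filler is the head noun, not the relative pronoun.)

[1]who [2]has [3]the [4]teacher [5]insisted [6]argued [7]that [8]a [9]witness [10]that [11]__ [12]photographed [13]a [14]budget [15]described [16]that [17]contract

9

The marked gap is inside the relative clause, the subject of "photographed".
Its filler is the head noun "witness" (via "that"), at word 9.
(The other dependency links word 1 to a gap after word 5.)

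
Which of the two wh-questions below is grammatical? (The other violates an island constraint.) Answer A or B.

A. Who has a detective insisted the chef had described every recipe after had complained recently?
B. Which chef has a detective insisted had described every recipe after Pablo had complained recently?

In A, the wh-phrase is extracted from inside an adjunct island (introduced by "after"), which blocks movement.
In B, the extraction path crosses only that-complement boundaries, which are transparent.
So B is grammatical.

B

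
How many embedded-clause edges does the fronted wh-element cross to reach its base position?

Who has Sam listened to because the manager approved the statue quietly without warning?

"who" originates inside the matrix clause — no clause boundary is crossed.

0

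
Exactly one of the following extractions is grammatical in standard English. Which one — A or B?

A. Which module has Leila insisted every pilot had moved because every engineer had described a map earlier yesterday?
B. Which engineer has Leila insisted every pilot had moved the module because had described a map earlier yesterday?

A

In B, the wh-phrase is extracted from inside an adjunct island (introduced by "because"), which blocks movement.
In A, the extraction path crosses only that-complement boundaries, which are transparent.
So A is grammatical.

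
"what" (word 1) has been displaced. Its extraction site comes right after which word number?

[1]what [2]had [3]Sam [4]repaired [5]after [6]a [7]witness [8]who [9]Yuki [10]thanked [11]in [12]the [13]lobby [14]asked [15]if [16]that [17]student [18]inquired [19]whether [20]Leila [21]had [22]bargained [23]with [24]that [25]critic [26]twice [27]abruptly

The displaced element is "what" (word 1).
It functions as the direct object of "repaired", so the gap sits immediately after word 4 ("repaired").
Base order: Sam had repaired what after a witness who Yuki thanked in the lobby asked if that student inquired whether Leila had bargained with that critic twice abruptly.

4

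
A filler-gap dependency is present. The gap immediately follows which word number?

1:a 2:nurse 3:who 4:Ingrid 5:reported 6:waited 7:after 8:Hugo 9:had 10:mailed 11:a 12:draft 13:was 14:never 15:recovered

5

The displaced element is "a nurse" (word 2).
It is linked across 1 clause boundary (Ø).
It functions as the subject of "waited", so the gap sits immediately after word 5 ("reported").
Base order: Ingrid reported that a nurse waited after Hugo had mailed a draft.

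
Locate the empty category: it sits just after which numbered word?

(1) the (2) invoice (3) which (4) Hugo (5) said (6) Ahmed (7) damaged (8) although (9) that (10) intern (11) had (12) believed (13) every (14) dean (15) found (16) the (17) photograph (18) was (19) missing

7

The displaced element is "the invoice" (word 2).
It is linked across 1 clause boundary (Ø).
It functions as the direct object of "damaged", so the gap sits immediately after word 7 ("damaged").
Base order: Hugo said Ahmed damaged the invoice although that intern had believed every dean found the photograph.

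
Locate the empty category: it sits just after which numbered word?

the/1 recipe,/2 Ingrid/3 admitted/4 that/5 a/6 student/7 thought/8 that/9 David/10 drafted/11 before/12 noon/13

The displaced element is "the recipe" (word 2).
It is linked across 2 clause boundaries (that → that).
It functions as the direct object of "drafted", so the gap sits immediately after word 11 ("drafted").
Base order: Ingrid admitted that a student thought that David drafted the recipe before noon.

11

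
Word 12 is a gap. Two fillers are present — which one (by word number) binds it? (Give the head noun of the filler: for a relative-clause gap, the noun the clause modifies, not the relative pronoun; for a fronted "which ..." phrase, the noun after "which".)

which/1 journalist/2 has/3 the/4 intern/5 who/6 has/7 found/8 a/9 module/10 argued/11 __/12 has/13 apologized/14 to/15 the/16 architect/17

2

The marked gap is the subject of "apologized".
Its filler is the fronted wh-phrase "which journalist", at word 2.
(The other dependency links word 5 to a gap after word 6.)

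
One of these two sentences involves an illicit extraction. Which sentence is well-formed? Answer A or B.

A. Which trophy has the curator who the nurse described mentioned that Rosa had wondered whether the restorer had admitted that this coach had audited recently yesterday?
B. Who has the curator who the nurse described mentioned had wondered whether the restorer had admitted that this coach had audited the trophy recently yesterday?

B

In A, the wh-phrase is extracted from inside a wh-island (introduced by "whether"), which blocks movement.
In B, the extraction path crosses only that-complement boundaries, which are transparent.
So B is grammatical.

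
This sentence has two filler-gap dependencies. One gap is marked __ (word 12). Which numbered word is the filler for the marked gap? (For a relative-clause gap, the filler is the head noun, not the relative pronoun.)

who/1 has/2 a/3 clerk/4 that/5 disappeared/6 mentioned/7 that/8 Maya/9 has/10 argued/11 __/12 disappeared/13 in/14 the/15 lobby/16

The marked gap is the subject of "disappeared".
Its filler is the fronted wh-phrase "who", at word 1.
(The other dependency links word 4 to a gap after word 5.)

1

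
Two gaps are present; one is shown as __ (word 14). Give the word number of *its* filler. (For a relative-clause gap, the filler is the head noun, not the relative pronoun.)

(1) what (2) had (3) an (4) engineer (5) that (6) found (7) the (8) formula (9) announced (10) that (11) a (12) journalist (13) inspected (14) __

1

The marked gap is the direct object of "inspected".
Its filler is the fronted wh-phrase "what", at word 1.
(The other dependency links word 4 to a gap after word 5.)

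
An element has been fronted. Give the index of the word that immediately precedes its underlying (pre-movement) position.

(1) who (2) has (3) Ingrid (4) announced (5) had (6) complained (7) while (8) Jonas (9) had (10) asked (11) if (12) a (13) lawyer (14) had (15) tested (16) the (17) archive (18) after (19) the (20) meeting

4

The displaced element is "who" (word 1).
It is linked across 1 clause boundary (Ø).
It functions as the subject of "complained", so the gap sits immediately after word 4 ("announced").
Base order: Ingrid has announced that who had complained while Jonas had asked if a lawyer had tested the archive after the meeting.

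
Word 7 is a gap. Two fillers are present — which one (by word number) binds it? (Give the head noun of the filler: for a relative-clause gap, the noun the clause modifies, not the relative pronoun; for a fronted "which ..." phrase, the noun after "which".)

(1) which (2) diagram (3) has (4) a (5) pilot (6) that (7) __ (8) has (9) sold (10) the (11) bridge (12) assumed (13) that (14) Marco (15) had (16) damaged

The marked gap is inside the relative clause, the subject of "sold".
Its filler is the head noun "pilot" (via "that"), at word 5.
(The other dependency links word 2 to a gap after word 16.)

5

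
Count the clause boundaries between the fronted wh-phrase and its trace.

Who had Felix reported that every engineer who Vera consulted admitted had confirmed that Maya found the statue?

2

"who" is extracted from the subject of "confirmed".
Boundaries crossed, outermost first: [that], [Ø] — 2 in total.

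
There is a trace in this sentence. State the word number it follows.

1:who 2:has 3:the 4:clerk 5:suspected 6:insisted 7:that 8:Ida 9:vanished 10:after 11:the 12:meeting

5

The displaced element is "who" (word 1).
It is linked across 1 clause boundary (Ø).
It functions as the subject of "insisted", so the gap sits immediately after word 5 ("suspected").
Base order: The clerk has suspected that who insisted that Ida vanished after the meeting.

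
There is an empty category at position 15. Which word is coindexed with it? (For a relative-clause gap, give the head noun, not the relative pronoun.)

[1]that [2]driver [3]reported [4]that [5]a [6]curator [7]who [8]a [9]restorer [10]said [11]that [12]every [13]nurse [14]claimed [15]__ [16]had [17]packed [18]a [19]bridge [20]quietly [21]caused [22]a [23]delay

6

The gap at 15 is the subject of "packed", inside a relative clause.
The relative pronoun is "who" (word 7); it is bound by the head noun immediately before it.
Its filler is the head noun "curator", at word 6.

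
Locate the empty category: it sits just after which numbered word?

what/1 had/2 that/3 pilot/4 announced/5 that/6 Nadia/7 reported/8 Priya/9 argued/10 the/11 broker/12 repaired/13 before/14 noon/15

The displaced element is "what" (word 1).
It is linked across 3 clause boundaries (that → Ø → Ø).
It functions as the direct object of "repaired", so the gap sits immediately after word 13 ("repaired").
Base order: That pilot had announced that Nadia reported Priya argued the broker repaired what before noon.

13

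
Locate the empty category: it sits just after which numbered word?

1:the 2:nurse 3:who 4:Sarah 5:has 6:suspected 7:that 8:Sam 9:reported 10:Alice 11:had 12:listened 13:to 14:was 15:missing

13

The displaced element is "the nurse" (word 2).
It is linked across 2 clause boundaries (that → Ø).
It functions as the object of the preposition "to" of "listened", so the gap sits immediately after word 13 ("to").
Base order: Sarah has suspected that Sam reported Alice had listened to the nurse.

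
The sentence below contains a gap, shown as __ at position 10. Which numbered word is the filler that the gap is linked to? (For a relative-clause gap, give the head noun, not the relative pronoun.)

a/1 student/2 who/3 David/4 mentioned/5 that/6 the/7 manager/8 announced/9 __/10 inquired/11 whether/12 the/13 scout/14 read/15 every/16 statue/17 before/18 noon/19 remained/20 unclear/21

2

The gap at 10 is the subject of "inquired", inside a relative clause.
The relative pronoun is "who" (word 3); it is bound by the head noun immediately before it.
Its filler is the head noun "student", at word 2.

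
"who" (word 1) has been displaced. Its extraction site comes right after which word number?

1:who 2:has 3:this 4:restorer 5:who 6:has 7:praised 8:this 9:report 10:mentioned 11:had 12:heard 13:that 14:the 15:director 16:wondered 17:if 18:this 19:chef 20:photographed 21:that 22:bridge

10

The displaced element is "who" (word 1).
It is linked across 1 clause boundary (Ø).
It functions as the subject of "heard", so the gap sits immediately after word 10 ("mentioned").
Base order: This restorer who has praised this report has mentioned that who had heard that the director wondered if this chef photographed that bridge.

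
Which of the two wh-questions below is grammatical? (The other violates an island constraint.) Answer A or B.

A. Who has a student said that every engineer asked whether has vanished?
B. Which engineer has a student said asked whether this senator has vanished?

B

In A, the wh-phrase is extracted from inside a wh-island (introduced by "whether"), which blocks movement.
In B, the extraction path crosses only that-complement boundaries, which are transparent.
So B is grammatical.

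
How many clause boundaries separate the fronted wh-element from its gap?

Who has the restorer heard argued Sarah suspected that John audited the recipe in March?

1

"who" is extracted from the subject of "argued".
Boundaries crossed, outermost first: [Ø] — 1 in total.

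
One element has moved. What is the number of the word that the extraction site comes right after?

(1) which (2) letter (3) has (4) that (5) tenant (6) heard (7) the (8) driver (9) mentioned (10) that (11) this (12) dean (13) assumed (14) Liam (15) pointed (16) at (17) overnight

The displaced element is "which letter" (word 2).
It is linked across 3 clause boundaries (Ø → that → Ø).
It functions as the object of the preposition "at" of "pointed", so the gap sits immediately after word 16 ("at").
Base order: That tenant has heard the driver mentioned that this dean assumed Liam pointed at which letter overnight.

16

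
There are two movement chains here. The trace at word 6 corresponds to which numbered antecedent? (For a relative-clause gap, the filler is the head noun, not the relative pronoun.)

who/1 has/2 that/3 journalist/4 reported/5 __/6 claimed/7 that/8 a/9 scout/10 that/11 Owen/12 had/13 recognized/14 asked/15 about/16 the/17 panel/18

1

The marked gap is the subject of "claimed".
Its filler is the fronted wh-phrase "who", at word 1.
(The other dependency links word 10 to a gap after word 14.)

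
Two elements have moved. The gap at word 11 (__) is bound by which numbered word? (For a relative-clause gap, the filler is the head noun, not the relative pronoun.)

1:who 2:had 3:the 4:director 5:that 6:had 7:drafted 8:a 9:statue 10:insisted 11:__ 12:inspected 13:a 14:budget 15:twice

1

The marked gap is the subject of "inspected".
Its filler is the fronted wh-phrase "who", at word 1.
(The other dependency links word 4 to a gap after word 5.)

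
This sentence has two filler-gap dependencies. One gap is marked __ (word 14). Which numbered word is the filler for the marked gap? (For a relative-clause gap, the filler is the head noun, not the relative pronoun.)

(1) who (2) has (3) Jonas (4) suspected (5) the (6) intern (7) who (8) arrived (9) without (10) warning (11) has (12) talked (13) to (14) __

1

The marked gap is the object of the preposition "to" of "talked".
Its filler is the fronted wh-phrase "who", at word 1.
(The other dependency links word 6 to a gap after word 7.)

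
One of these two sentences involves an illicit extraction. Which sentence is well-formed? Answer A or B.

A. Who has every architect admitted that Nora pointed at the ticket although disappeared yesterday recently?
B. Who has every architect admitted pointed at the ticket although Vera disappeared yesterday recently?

In A, the wh-phrase is extracted from inside an adjunct island (introduced by "although"), which blocks movement.
In B, the extraction path crosses only that-complement boundaries, which are transparent.
So B is grammatical.

B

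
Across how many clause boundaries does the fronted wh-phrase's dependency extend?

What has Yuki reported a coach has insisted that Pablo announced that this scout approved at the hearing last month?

"what" is extracted from the object of "approved".
Boundaries crossed, outermost first: [Ø], [that], [that] — 3 in total.

3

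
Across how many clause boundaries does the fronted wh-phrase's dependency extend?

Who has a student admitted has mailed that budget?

1

"who" is extracted from the subject of "mailed".
Boundaries crossed, outermost first: [Ø] — 1 in total.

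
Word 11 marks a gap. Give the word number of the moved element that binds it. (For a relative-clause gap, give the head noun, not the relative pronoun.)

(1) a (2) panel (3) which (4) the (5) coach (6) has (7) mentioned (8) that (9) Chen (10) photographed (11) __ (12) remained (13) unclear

The gap at 11 is the object of "photographed", inside a relative clause.
The relative pronoun is "which" (word 3); it is bound by the head noun immediately before it.
Its filler is the head noun "panel", at word 2.

2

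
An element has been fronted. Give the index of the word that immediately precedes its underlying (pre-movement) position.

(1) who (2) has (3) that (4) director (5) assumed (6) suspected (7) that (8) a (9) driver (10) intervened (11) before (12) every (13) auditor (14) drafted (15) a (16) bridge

The displaced element is "who" (word 1).
It is linked across 1 clause boundary (Ø).
It functions as the subject of "suspected", so the gap sits immediately after word 5 ("assumed").
Base order: That director has assumed who suspected that a driver intervened before every auditor drafted a bridge.

5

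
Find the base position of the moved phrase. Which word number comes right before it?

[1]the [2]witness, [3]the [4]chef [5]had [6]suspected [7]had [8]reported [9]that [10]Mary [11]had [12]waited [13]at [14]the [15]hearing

6

The displaced element is "the witness" (word 2).
It is linked across 1 clause boundary (Ø).
It functions as the subject of "reported", so the gap sits immediately after word 6 ("suspected").
Base order: The chef had suspected that the witness had reported that Mary had waited at the hearing.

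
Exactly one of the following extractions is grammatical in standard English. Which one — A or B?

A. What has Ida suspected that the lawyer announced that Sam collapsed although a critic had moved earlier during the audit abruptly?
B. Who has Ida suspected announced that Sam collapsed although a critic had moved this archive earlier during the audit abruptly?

In A, the wh-phrase is extracted from inside an adjunct island (introduced by "although"), which blocks movement.
In B, the extraction path crosses only that-complement boundaries, which are transparent.
So B is grammatical.

B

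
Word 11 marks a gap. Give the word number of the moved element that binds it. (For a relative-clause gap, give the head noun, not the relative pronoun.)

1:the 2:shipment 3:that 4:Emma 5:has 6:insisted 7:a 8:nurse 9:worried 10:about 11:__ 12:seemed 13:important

The gap at 11 is the prepositional object of "worried", inside a relative clause.
The relative pronoun is "that" (word 3); it is bound by the head noun immediately before it.
Its filler is the head noun "shipment", at word 2.

2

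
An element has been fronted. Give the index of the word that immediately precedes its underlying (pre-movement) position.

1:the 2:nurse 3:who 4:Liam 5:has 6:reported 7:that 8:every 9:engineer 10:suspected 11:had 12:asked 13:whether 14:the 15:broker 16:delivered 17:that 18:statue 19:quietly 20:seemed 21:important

10

The displaced element is "the nurse" (word 2).
It is linked across 2 clause boundaries (that → Ø).
It functions as the subject of "asked", so the gap sits immediately after word 10 ("suspected").
Base order: Liam has reported that every engineer suspected that the nurse had asked whether the broker delivered that statue quietly.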